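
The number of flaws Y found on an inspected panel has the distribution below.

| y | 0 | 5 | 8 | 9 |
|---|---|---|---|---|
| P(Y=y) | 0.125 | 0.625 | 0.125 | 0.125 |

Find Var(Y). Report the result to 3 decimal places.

6.188

E[Y] = (0)(0.125) + (5)(0.625) + (8)(0.125) + (9)(0.125) = 5.25
E[Y²] = (0)²(0.125) + (5)²(0.625) + (8)²(0.125) + (9)²(0.125) = 33.75
Var(Y) = E[Y²] − (E[Y])² = 33.75 − (5.25)² = 6.1875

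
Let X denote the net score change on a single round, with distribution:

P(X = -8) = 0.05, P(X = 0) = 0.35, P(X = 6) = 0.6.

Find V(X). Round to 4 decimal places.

14.5600

E[X] = (-8)(0.05) + (0)(0.35) + (6)(0.6) = 3.2
E[X²] = (-8)²(0.05) + (0)²(0.35) + (6)²(0.6) = 24.8
V(X) = E[X²] − (E[X])² = 24.8 − (3.2)² = 14.56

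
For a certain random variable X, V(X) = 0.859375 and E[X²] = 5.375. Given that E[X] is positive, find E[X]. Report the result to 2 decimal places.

(E[X])² = E[X²] − V(X) = 5.375 − 0.859375 = 4.515625
E[X] = √4.515625 = 2.125

2.13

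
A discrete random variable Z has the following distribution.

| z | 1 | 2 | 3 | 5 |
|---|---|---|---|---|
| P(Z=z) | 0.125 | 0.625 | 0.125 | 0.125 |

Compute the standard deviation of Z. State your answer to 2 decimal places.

1.11

E[Z] = (1)(0.125) + (2)(0.625) + (3)(0.125) + (5)(0.125) = 2.375
E[Z²] = (1)²(0.125) + (2)²(0.625) + (3)²(0.125) + (5)²(0.125) = 6.875
V(Z) = E[Z²] − (E[Z])² = 6.875 − (2.375)² = 1.234375
SD(Z) = √1.234375 ≈ 1.11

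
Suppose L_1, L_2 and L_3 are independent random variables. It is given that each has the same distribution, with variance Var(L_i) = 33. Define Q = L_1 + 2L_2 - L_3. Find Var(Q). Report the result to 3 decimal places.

198.000

By independence, Var(Q) = (1)²Var(L_1) + (2)²Var(L_2) + (-1)²Var(L_3)
= (1)²·33 + (2)²·33 + (-1)²·33 = 198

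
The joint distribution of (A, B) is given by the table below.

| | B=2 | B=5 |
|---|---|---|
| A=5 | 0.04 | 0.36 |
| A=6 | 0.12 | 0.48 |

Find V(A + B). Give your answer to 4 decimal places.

E[A] = 5.6,  E[B] = 4.52,  E[AB] = 25.24
V(A) = 31.6 − (5.6)² = 0.24;  V(B) = 21.64 − (4.52)² = 1.2096
Cov(A,B) = 25.24 − (5.6)(4.52) = -0.072
V(A + B) = (1)²·0.24 + (1)²·1.2096 + 2·(1)·(1)·-0.072 = 1.3056

1.3056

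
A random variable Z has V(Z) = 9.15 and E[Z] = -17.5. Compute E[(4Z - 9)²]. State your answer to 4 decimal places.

6387.4000

E[4Z - 9] = 4·-17.5 − 9 = -79
V(4Z - 9) = (4)²·9.15 = 146.4
E[(4Z - 9)²] = V((4Z - 9)) + (E[(4Z - 9)])² = 146.4 + (-79)² = 6387.4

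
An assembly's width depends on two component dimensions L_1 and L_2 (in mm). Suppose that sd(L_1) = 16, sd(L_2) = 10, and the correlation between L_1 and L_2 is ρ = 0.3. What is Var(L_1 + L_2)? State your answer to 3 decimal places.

Var(L_1) = (16)² = 256;  Var(L_2) = (10)² = 100
cov(L_1,L_2) = ρ·sd(L_1)·sd(L_2) = 0.3·16·10 = 48
Var(L_1 + L_2) = (1)²·Var(L_1) + (1)²·Var(L_2) + 2·(1)·(1)·cov(L_1,L_2)
= 1·256 + 1·100 + 2·48 = 452

452.000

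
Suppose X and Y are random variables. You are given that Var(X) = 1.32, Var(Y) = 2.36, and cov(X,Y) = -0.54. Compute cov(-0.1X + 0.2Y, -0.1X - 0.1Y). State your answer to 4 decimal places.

-0.0286

cov(-0.1X + 0.2Y, -0.1X - 0.1Y) = (-0.1)(-0.1)Var(X) + (0.2)(-0.1)Var(Y) + [(-0.1)(-0.1) + (0.2)(-0.1)]cov(X,Y)
= 0.01·1.32 + -0.02·2.36 + -0.01·-0.54 = -0.0286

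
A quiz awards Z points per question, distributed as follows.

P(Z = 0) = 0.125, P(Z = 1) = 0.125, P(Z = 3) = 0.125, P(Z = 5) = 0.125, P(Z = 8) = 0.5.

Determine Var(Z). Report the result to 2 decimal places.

10.11

E[Z] = (0)(0.125) + (1)(0.125) + (3)(0.125) + (5)(0.125) + (8)(0.5) = 5.125
E[Z²] = (0)²(0.125) + (1)²(0.125) + (3)²(0.125) + (5)²(0.125) + (8)²(0.5) = 36.375
Var(Z) = E[Z²] − (E[Z])² = 36.375 − (5.125)² = 10.109375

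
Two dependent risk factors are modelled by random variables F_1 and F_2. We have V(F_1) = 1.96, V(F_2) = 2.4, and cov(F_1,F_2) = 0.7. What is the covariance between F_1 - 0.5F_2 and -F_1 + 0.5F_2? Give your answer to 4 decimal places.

-1.8600

cov(F_1 - 0.5F_2, -F_1 + 0.5F_2) = (1)(-1)V(F_1) + (-0.5)(0.5)V(F_2) + [(1)(0.5) + (-0.5)(-1)]cov(F_1,F_2)
= -1·1.96 + -0.25·2.4 + 1·0.7 = -1.86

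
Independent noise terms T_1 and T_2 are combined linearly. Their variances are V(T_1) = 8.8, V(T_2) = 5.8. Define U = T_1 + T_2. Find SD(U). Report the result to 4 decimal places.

By independence, V(U) = (1)²V(T_1) + (1)²V(T_2)
= (1)²·8.8 + (1)²·5.8 = 14.6
SD(U) = √14.6 ≈ 3.8210

3.8210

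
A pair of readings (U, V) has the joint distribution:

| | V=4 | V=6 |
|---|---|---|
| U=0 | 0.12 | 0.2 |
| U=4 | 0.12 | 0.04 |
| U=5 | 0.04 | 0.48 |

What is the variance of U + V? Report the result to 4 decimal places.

6.7776

E[U] = 3.24,  E[V] = 5.44,  E[UV] = 18.08
var(U) = 15.56 − (3.24)² = 5.0624;  var(V) = 30.4 − (5.44)² = 0.8064
cov(U,V) = 18.08 − (3.24)(5.44) = 0.4544
var(U + V) = (1)²·5.0624 + (1)²·0.8064 + 2·(1)·(1)·0.4544 = 6.7776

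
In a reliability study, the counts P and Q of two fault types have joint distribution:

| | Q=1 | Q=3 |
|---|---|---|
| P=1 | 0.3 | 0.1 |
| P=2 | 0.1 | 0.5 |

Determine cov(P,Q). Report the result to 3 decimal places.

E[P] = 1.6,  E[Q] = 2.2
E[PQ] = 3.8
cov(P,Q) = E[PQ] − E[P]E[Q] = 3.8 − (1.6)(2.2) = 0.28

0.280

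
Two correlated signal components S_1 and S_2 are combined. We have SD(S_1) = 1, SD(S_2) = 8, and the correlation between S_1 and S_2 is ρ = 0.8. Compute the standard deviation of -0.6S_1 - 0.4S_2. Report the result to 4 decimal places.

var(S_1) = (1)² = 1;  var(S_2) = (8)² = 64
Cov(S_1,S_2) = ρ·SD(S_1)·SD(S_2) = 0.8·1·8 = 6.4
var(-0.6S_1 - 0.4S_2) = (-0.6)²·var(S_1) + (-0.4)²·var(S_2) + 2·(-0.6)·(-0.4)·Cov(S_1,S_2)
= 0.36·1 + 0.16·64 + 0.48·6.4 = 13.672
SD(-0.6S_1 - 0.4S_2) = √13.672 ≈ 3.6976

3.6976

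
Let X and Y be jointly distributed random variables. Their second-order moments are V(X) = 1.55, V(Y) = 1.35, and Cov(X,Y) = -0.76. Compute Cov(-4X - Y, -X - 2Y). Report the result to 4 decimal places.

Cov(-4X - Y, -X - 2Y) = (-4)(-1)V(X) + (-1)(-2)V(Y) + [(-4)(-2) + (-1)(-1)]Cov(X,Y)
= 4·1.55 + 2·1.35 + 9·-0.76 = 2.06

2.0600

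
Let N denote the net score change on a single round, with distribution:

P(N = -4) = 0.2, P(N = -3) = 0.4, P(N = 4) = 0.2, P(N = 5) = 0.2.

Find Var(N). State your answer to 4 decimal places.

E[N] = (-4)(0.2) + (-3)(0.4) + (4)(0.2) + (5)(0.2) = -0.2
E[N²] = (-4)²(0.2) + (-3)²(0.4) + (4)²(0.2) + (5)²(0.2) = 15
Var(N) = E[N²] − (E[N])² = 15 − (-0.2)² = 14.96

14.9600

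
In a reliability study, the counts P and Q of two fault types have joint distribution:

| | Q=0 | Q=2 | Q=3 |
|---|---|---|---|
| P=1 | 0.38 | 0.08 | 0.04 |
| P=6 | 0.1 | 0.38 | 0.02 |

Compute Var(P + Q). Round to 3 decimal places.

10.120

E[P] = 3.5,  E[Q] = 1.1,  E[PQ] = 5.2
Var(P) = 18.5 − (3.5)² = 6.25;  Var(Q) = 2.38 − (1.1)² = 1.17
Cov(P,Q) = 5.2 − (3.5)(1.1) = 1.35
Var(P + Q) = (1)²·6.25 + (1)²·1.17 + 2·(1)·(1)·1.35 = 10.12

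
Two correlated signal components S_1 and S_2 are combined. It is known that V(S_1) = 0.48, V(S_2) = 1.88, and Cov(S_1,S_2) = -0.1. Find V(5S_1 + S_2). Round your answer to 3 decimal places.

V(5S_1 + S_2) = (5)²·V(S_1) + (1)²·V(S_2) + 2·(5)·(1)·Cov(S_1,S_2)
= 25·0.48 + 1·1.88 + 10·-0.1 = 12.88

12.880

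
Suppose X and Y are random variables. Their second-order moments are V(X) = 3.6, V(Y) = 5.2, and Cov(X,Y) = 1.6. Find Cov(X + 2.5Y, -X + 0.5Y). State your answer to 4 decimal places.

-0.3000

Cov(X + 2.5Y, -X + 0.5Y) = (1)(-1)V(X) + (2.5)(0.5)V(Y) + [(1)(0.5) + (2.5)(-1)]Cov(X,Y)
= -1·3.6 + 1.25·5.2 + -2·1.6 = -0.3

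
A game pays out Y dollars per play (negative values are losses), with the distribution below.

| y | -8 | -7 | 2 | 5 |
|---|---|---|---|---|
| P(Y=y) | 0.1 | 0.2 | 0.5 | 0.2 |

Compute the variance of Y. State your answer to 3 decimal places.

23.160

E[Y] = (-8)(0.1) + (-7)(0.2) + (2)(0.5) + (5)(0.2) = -0.2
E[Y²] = (-8)²(0.1) + (-7)²(0.2) + (2)²(0.5) + (5)²(0.2) = 23.2
var(Y) = E[Y²] − (E[Y])² = 23.2 − (-0.2)² = 23.16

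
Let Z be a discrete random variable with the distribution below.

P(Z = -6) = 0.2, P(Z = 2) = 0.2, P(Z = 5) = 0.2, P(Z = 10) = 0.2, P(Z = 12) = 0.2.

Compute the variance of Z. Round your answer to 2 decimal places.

E[Z] = (-6)(0.2) + (2)(0.2) + (5)(0.2) + (10)(0.2) + (12)(0.2) = 4.6
E[Z²] = (-6)²(0.2) + (2)²(0.2) + (5)²(0.2) + (10)²(0.2) + (12)²(0.2) = 61.8
var(Z) = E[Z²] − (E[Z])² = 61.8 − (4.6)² = 40.64

40.64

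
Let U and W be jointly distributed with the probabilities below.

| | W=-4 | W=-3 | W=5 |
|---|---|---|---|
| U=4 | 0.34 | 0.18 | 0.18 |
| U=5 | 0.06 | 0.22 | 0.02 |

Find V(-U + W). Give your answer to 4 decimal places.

E[U] = 4.3,  E[W] = -1.8,  E[UW] = -8
V(U) = 18.7 − (4.3)² = 0.21;  V(W) = 15 − (-1.8)² = 11.76
Cov(U,W) = -8 − (4.3)(-1.8) = -0.26
V(-U + W) = (-1)²·0.21 + (1)²·11.76 + 2·(-1)·(1)·-0.26 = 12.49

12.4900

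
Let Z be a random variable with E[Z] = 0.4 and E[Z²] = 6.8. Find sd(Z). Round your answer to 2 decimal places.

2.58

Var(Z) = 6.8 − (0.4)² = 6.64
sd(Z) = √6.64 ≈ 2.58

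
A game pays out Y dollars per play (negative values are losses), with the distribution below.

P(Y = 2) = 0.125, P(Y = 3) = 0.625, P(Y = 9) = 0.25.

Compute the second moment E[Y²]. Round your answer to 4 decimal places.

E[Y²] = (2)²(0.125) + (3)²(0.625) + (9)²(0.25) = 26.375

26.3750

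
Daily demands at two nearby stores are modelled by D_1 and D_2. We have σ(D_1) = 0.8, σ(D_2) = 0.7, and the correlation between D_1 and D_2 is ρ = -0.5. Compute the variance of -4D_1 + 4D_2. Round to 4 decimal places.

var(D_1) = (0.8)² = 0.64;  var(D_2) = (0.7)² = 0.49
Cov(D_1,D_2) = ρ·σ(D_1)·σ(D_2) = -0.5·0.8·0.7 = -0.28
var(-4D_1 + 4D_2) = (-4)²·var(D_1) + (4)²·var(D_2) + 2·(-4)·(4)·Cov(D_1,D_2)
= 16·0.64 + 16·0.49 + -32·-0.28 = 27.04

27.0400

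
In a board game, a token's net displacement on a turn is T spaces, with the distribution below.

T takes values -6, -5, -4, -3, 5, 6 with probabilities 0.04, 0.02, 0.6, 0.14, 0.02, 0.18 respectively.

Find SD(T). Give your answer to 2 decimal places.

3.98

E[T] = (-6)(0.04) + (-5)(0.02) + (-4)(0.6) + (-3)(0.14) + (5)(0.02) + (6)(0.18) = -1.98
E[T²] = (-6)²(0.04) + (-5)²(0.02) + (-4)²(0.6) + (-3)²(0.14) + (5)²(0.02) + (6)²(0.18) = 19.78
V(T) = E[T²] − (E[T])² = 19.78 − (-1.98)² = 15.8596
SD(T) = √15.8596 ≈ 3.98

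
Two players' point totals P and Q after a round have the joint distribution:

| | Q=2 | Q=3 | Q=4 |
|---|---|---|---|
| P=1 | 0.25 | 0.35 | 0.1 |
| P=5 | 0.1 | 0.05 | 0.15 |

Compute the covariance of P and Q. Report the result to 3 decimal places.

E[P] = 2.2,  E[Q] = 2.9
E[PQ] = 6.7
Cov(P,Q) = E[PQ] − E[P]E[Q] = 6.7 − (2.2)(2.9) = 0.32

0.320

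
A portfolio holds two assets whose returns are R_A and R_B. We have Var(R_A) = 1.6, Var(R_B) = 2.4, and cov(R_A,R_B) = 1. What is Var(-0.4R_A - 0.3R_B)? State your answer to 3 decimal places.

0.712

Var(-0.4R_A - 0.3R_B) = (-0.4)²·Var(R_A) + (-0.3)²·Var(R_B) + 2·(-0.4)·(-0.3)·cov(R_A,R_B)
= 0.16·1.6 + 0.09·2.4 + 0.24·1 = 0.712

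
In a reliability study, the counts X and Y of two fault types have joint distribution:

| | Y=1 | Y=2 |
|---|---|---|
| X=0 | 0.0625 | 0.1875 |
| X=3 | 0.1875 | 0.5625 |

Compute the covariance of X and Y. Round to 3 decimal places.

E[X] = 2.25,  E[Y] = 1.75
E[XY] = 3.9375
Cov(X,Y) = E[XY] − E[X]E[Y] = 3.9375 − (2.25)(1.75) = 0

0.000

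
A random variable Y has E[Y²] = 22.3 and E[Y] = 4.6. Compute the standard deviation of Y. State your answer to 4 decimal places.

Var(Y) = 22.3 − (4.6)² = 1.14
SD(Y) = √1.14 ≈ 1.0677

1.0677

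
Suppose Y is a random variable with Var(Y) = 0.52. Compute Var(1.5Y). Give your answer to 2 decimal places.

Var(1.5Y) = (1.5)²·Var(Y) = 2.25·0.52 = 1.17

1.17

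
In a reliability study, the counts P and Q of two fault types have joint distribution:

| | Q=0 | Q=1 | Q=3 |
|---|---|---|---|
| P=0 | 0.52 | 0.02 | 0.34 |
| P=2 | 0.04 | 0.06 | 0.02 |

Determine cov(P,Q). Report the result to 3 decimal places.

E[P] = 0.24,  E[Q] = 1.16
E[PQ] = 0.24
cov(P,Q) = E[PQ] − E[P]E[Q] = 0.24 − (0.24)(1.16) = -0.0384

-0.038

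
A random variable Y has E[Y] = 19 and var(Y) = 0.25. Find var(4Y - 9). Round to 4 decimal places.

var(4Y - 9) = (4)²·var(Y) = 16·0.25 = 4

4.0000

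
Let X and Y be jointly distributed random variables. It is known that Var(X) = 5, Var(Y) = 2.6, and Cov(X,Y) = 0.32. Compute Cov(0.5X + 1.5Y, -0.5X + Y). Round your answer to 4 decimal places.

Cov(0.5X + 1.5Y, -0.5X + Y) = (0.5)(-0.5)Var(X) + (1.5)(1)Var(Y) + [(0.5)(1) + (1.5)(-0.5)]Cov(X,Y)
= -0.25·5 + 1.5·2.6 + -0.25·0.32 = 2.57

2.5700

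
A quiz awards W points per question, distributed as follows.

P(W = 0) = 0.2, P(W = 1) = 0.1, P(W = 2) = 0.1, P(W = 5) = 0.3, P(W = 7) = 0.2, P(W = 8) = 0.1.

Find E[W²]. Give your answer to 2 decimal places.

E[W²] = (0)²(0.2) + (1)²(0.1) + (2)²(0.1) + (5)²(0.3) + (7)²(0.2) + (8)²(0.1) = 24.2

24.20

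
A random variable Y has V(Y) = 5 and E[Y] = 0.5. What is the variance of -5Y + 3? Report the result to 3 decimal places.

125.000

V(-5Y + 3) = (-5)²·V(Y) = 25·5 = 125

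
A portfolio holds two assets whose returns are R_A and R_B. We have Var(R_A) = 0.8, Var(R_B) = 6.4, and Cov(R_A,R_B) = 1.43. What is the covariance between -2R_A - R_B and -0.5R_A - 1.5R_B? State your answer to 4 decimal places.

15.4050

Cov(-2R_A - R_B, -0.5R_A - 1.5R_B) = (-2)(-0.5)Var(R_A) + (-1)(-1.5)Var(R_B) + [(-2)(-1.5) + (-1)(-0.5)]Cov(R_A,R_B)
= 1·0.8 + 1.5·6.4 + 3.5·1.43 = 15.405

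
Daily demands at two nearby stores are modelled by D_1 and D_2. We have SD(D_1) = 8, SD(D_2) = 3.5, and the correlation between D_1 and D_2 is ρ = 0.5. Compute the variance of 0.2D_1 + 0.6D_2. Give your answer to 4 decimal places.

V(D_1) = (8)² = 64;  V(D_2) = (3.5)² = 12.25
Cov(D_1,D_2) = ρ·SD(D_1)·SD(D_2) = 0.5·8·3.5 = 14
V(0.2D_1 + 0.6D_2) = (0.2)²·V(D_1) + (0.6)²·V(D_2) + 2·(0.2)·(0.6)·Cov(D_1,D_2)
= 0.04·64 + 0.36·12.25 + 0.24·14 = 10.33

10.3300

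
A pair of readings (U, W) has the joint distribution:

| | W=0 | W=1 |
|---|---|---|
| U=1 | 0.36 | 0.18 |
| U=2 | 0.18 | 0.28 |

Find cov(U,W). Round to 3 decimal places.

0.068

E[U] = 1.46,  E[W] = 0.46
E[UW] = 0.74
cov(U,W) = E[UW] − E[U]E[W] = 0.74 − (1.46)(0.46) = 0.0684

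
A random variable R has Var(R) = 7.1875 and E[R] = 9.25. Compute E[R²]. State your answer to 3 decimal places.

E[R²] = Var(R) + (E[R])² = 7.1875 + (9.25)² = 92.75

92.750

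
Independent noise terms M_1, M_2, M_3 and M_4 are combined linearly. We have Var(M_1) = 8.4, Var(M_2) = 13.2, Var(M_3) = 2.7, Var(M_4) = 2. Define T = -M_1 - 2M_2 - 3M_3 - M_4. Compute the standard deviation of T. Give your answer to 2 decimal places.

9.35

By independence, Var(T) = (-1)²Var(M_1) + (-2)²Var(M_2) + (-3)²Var(M_3) + (-1)²Var(M_4)
= (-1)²·8.4 + (-2)²·13.2 + (-3)²·2.7 + (-1)²·2 = 87.5
SD(T) = √87.5 ≈ 9.35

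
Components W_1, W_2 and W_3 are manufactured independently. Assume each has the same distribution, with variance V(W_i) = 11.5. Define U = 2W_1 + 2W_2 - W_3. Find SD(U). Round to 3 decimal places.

10.173

By independence, V(U) = (2)²V(W_1) + (2)²V(W_2) + (-1)²V(W_3)
= (2)²·11.5 + (2)²·11.5 + (-1)²·11.5 = 103.5
SD(U) = √103.5 ≈ 10.173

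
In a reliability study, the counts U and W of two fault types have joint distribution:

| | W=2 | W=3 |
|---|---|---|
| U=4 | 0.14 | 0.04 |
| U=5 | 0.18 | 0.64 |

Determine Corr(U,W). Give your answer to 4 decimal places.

E[U] = 4.82,  E[W] = 2.68
E[UW] = 13
Cov(U,W) = E[UW] − E[U]E[W] = 13 − (4.82)(2.68) = 0.0824
V(U) = 0.1476,  V(W) = 0.2176
ρ = 0.0824 / √(0.1476·0.2176) ≈ 0.4598

0.4598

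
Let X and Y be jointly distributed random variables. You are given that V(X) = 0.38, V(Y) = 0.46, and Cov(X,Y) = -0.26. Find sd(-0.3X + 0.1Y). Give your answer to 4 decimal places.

0.2332

V(-0.3X + 0.1Y) = (-0.3)²·V(X) + (0.1)²·V(Y) + 2·(-0.3)·(0.1)·Cov(X,Y)
= 0.09·0.38 + 0.01·0.46 + -0.06·-0.26 = 0.0544
sd(-0.3X + 0.1Y) = √0.0544 ≈ 0.2332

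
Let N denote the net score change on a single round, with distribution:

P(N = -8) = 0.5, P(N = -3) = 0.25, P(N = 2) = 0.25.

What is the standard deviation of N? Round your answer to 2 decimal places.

E[N] = (-8)(0.5) + (-3)(0.25) + (2)(0.25) = -4.25
E[N²] = (-8)²(0.5) + (-3)²(0.25) + (2)²(0.25) = 35.25
V(N) = E[N²] − (E[N])² = 35.25 − (-4.25)² = 17.1875
SD(N) = √17.1875 ≈ 4.15

4.15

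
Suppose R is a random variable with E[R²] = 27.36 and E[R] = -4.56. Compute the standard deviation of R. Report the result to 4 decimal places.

2.5625

Var(R) = 27.36 − (-4.56)² = 6.5664
SD(R) = √6.5664 ≈ 2.5625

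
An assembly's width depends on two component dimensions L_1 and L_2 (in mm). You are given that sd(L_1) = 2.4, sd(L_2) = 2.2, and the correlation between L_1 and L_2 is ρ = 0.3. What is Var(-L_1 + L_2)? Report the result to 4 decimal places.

Var(L_1) = (2.4)² = 5.76;  Var(L_2) = (2.2)² = 4.84
Cov(L_1,L_2) = ρ·sd(L_1)·sd(L_2) = 0.3·2.4·2.2 = 1.584
Var(-L_1 + L_2) = (-1)²·Var(L_1) + (1)²·Var(L_2) + 2·(-1)·(1)·Cov(L_1,L_2)
= 1·5.76 + 1·4.84 + -2·1.584 = 7.432

7.4320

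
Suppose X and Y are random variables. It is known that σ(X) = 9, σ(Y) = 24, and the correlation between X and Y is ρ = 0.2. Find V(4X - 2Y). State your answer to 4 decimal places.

2908.8000

V(X) = (9)² = 81;  V(Y) = (24)² = 576
cov(X,Y) = ρ·σ(X)·σ(Y) = 0.2·9·24 = 43.2
V(4X - 2Y) = (4)²·V(X) + (-2)²·V(Y) + 2·(4)·(-2)·cov(X,Y)
= 16·81 + 4·576 + -16·43.2 = 2908.8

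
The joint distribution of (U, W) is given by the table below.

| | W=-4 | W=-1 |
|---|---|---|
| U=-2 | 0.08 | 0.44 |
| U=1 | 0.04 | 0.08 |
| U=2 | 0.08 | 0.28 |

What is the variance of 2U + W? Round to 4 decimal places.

E[U] = -0.2,  E[W] = -1.6,  E[UW] = 0.08
Var(U) = 3.64 − (-0.2)² = 3.6;  Var(W) = 4 − (-1.6)² = 1.44
Cov(U,W) = 0.08 − (-0.2)(-1.6) = -0.24
Var(2U + W) = (2)²·3.6 + (1)²·1.44 + 2·(2)·(1)·-0.24 = 14.88

14.8800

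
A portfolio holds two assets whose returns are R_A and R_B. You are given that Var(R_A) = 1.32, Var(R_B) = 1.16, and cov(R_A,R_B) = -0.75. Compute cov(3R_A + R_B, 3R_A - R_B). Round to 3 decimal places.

10.720

cov(3R_A + R_B, 3R_A - R_B) = (3)(3)Var(R_A) + (1)(-1)Var(R_B) + [(3)(-1) + (1)(3)]cov(R_A,R_B)
= 9·1.32 + -1·1.16 + 0·-0.75 = 10.72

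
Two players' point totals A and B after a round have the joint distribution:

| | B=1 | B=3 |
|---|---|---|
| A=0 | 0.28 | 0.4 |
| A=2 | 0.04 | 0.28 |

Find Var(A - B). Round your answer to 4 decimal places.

E[A] = 0.64,  E[B] = 2.36,  E[AB] = 1.76
Var(A) = 1.28 − (0.64)² = 0.8704;  Var(B) = 6.44 − (2.36)² = 0.8704
cov(A,B) = 1.76 − (0.64)(2.36) = 0.2496
Var(A - B) = (1)²·0.8704 + (-1)²·0.8704 + 2·(1)·(-1)·0.2496 = 1.2416

1.2416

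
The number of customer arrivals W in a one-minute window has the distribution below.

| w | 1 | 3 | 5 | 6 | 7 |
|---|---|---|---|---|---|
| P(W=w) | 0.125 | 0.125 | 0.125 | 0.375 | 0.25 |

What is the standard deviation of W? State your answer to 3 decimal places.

1.965

E[W] = (1)(0.125) + (3)(0.125) + (5)(0.125) + (6)(0.375) + (7)(0.25) = 5.125
E[W²] = (1)²(0.125) + (3)²(0.125) + (5)²(0.125) + (6)²(0.375) + (7)²(0.25) = 30.125
Var(W) = E[W²] − (E[W])² = 30.125 − (5.125)² = 3.859375
SD(W) = √3.859375 ≈ 1.965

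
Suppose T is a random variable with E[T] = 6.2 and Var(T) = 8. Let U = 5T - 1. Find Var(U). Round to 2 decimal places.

200.00

Var(5T - 1) = (5)²·Var(T) = 25·8 = 200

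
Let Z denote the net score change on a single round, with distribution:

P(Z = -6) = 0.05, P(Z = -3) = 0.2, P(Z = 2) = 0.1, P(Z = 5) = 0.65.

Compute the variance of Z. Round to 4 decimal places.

E[Z] = (-6)(0.05) + (-3)(0.2) + (2)(0.1) + (5)(0.65) = 2.55
E[Z²] = (-6)²(0.05) + (-3)²(0.2) + (2)²(0.1) + (5)²(0.65) = 20.25
var(Z) = E[Z²] − (E[Z])² = 20.25 − (2.55)² = 13.7475

13.7475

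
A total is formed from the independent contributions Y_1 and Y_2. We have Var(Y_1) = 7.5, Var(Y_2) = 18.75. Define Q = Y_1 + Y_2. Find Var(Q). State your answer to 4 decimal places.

26.2500

By independence, Var(Q) = (1)²Var(Y_1) + (1)²Var(Y_2)
= (1)²·7.5 + (1)²·18.75 = 26.25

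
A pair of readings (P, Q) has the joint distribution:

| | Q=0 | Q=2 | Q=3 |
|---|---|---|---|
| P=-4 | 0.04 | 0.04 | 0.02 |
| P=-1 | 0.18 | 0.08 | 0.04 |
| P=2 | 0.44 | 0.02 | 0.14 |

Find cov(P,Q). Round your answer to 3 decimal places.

-0.360

E[P] = 0.5,  E[Q] = 0.88
E[PQ] = 0.08
cov(P,Q) = E[PQ] − E[P]E[Q] = 0.08 − (0.5)(0.88) = -0.36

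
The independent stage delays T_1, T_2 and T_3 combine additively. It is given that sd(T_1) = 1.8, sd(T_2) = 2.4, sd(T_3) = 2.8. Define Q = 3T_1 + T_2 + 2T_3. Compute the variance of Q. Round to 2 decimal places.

var(T_1) = 3.24, var(T_2) = 5.76, var(T_3) = 7.84
By independence, var(Q) = (3)²var(T_1) + (1)²var(T_2) + (2)²var(T_3)
= (3)²·3.24 + (1)²·5.76 + (2)²·7.84 = 66.28

66.28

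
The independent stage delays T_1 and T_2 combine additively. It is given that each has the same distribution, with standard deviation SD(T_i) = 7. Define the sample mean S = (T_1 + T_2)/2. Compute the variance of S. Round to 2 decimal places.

24.50

Var(T_i) = (7)² = 49
By independence, Var(S) = (0.5)²Var(T_1) + (0.5)²Var(T_2)
= (0.5)²·49 + (0.5)²·49 = 24.5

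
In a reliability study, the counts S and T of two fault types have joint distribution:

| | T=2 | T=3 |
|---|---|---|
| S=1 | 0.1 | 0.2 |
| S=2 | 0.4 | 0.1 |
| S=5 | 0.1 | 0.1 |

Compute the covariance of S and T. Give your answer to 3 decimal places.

E[S] = 2.3,  E[T] = 2.4
E[ST] = 5.5
cov(S,T) = E[ST] − E[S]E[T] = 5.5 − (2.3)(2.4) = -0.02

-0.020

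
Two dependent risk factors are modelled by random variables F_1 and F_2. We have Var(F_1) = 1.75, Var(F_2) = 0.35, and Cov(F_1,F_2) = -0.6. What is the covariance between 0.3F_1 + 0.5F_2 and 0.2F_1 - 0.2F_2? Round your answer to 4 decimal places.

0.0460

Cov(0.3F_1 + 0.5F_2, 0.2F_1 - 0.2F_2) = (0.3)(0.2)Var(F_1) + (0.5)(-0.2)Var(F_2) + [(0.3)(-0.2) + (0.5)(0.2)]Cov(F_1,F_2)
= 0.06·1.75 + -0.1·0.35 + 0.04·-0.6 = 0.046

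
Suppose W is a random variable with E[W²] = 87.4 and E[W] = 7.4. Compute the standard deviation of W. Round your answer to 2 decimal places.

V(W) = 87.4 − (7.4)² = 32.64
SD(W) = √32.64 ≈ 5.71

5.71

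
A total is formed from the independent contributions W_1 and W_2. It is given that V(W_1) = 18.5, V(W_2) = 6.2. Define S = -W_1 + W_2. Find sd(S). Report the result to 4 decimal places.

4.9699

By independence, V(S) = (-1)²V(W_1) + (1)²V(W_2)
= (-1)²·18.5 + (1)²·6.2 = 24.7
sd(S) = √24.7 ≈ 4.9699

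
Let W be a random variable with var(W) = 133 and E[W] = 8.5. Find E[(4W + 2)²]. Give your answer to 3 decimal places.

3424.000

E[4W + 2] = 4·8.5 + 2 = 36
var(4W + 2) = (4)²·133 = 2128
E[(4W + 2)²] = var((4W + 2)) + (E[(4W + 2)])² = 2128 + (36)² = 3424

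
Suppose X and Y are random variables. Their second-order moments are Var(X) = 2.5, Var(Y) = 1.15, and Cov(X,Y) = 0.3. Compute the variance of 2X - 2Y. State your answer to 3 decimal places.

12.200

Var(2X - 2Y) = (2)²·Var(X) + (-2)²·Var(Y) + 2·(2)·(-2)·Cov(X,Y)
= 4·2.5 + 4·1.15 + -8·0.3 = 12.2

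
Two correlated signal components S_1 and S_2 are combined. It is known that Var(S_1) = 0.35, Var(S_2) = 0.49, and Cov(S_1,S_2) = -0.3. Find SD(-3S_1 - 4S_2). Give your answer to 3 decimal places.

Var(-3S_1 - 4S_2) = (-3)²·Var(S_1) + (-4)²·Var(S_2) + 2·(-3)·(-4)·Cov(S_1,S_2)
= 9·0.35 + 16·0.49 + 24·-0.3 = 3.79
SD(-3S_1 - 4S_2) = √3.79 ≈ 1.947

1.947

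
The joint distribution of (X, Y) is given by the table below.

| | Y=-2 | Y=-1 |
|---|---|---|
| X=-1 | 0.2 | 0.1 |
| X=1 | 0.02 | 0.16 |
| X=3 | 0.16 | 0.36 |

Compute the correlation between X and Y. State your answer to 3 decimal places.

E[X] = 1.44,  E[Y] = -1.38
E[XY] = -1.74
Cov(X,Y) = E[XY] − E[X]E[Y] = -1.74 − (1.44)(-1.38) = 0.2472
Var(X) = 3.0864,  Var(Y) = 0.2356
ρ = 0.2472 / √(3.0864·0.2356) ≈ 0.290

0.290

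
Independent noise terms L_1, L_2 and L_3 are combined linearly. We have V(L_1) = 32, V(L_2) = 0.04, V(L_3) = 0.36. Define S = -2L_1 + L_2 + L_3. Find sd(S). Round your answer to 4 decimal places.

By independence, V(S) = (-2)²V(L_1) + (1)²V(L_2) + (1)²V(L_3)
= (-2)²·32 + (1)²·0.04 + (1)²·0.36 = 128.4
sd(S) = √128.4 ≈ 11.3314

11.3314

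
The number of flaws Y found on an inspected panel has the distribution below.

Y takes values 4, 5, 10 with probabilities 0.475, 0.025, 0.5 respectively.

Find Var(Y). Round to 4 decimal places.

E[Y] = (4)(0.475) + (5)(0.025) + (10)(0.5) = 7.025
E[Y²] = (4)²(0.475) + (5)²(0.025) + (10)²(0.5) = 58.225
Var(Y) = E[Y²] − (E[Y])² = 58.225 − (7.025)² = 8.874375

8.8744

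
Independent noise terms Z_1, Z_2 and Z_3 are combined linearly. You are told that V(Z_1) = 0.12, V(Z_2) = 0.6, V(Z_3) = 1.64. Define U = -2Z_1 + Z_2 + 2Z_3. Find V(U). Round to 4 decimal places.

7.6400

By independence, V(U) = (-2)²V(Z_1) + (1)²V(Z_2) + (2)²V(Z_3)
= (-2)²·0.12 + (1)²·0.6 + (2)²·1.64 = 7.64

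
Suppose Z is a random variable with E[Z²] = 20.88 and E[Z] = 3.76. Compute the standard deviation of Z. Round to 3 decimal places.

2.597

Var(Z) = 20.88 − (3.76)² = 6.7424
σ(Z) = √6.7424 ≈ 2.597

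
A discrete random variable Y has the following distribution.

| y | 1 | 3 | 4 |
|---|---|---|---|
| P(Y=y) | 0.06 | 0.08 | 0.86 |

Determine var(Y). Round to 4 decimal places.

0.5524

E[Y] = (1)(0.06) + (3)(0.08) + (4)(0.86) = 3.74
E[Y²] = (1)²(0.06) + (3)²(0.08) + (4)²(0.86) = 14.54
var(Y) = E[Y²] − (E[Y])² = 14.54 − (3.74)² = 0.5524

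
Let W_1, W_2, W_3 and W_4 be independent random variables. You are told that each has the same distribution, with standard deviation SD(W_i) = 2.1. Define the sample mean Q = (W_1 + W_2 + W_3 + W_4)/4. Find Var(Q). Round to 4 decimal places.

Var(W_i) = (2.1)² = 4.41
By independence, Var(Q) = (0.25)²Var(W_1) + (0.25)²Var(W_2) + (0.25)²Var(W_3) + (0.25)²Var(W_4)
= (0.25)²·4.41 + (0.25)²·4.41 + (0.25)²·4.41 + (0.25)²·4.41 = 1.1025

1.1025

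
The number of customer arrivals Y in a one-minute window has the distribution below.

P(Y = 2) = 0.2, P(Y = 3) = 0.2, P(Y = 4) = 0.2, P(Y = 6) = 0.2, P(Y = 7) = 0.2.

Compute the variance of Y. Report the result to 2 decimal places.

E[Y] = (2)(0.2) + (3)(0.2) + (4)(0.2) + (6)(0.2) + (7)(0.2) = 4.4
E[Y²] = (2)²(0.2) + (3)²(0.2) + (4)²(0.2) + (6)²(0.2) + (7)²(0.2) = 22.8
var(Y) = E[Y²] − (E[Y])² = 22.8 − (4.4)² = 3.44

3.44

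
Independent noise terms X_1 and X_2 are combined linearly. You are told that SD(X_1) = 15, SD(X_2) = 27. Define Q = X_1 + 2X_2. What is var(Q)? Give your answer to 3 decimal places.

var(X_1) = 225, var(X_2) = 729
By independence, var(Q) = (1)²var(X_1) + (2)²var(X_2)
= (1)²·225 + (2)²·729 = 3141

3141.000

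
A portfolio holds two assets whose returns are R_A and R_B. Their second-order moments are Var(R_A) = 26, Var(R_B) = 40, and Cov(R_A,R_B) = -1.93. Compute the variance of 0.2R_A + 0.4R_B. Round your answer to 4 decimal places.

7.1312

Var(0.2R_A + 0.4R_B) = (0.2)²·Var(R_A) + (0.4)²·Var(R_B) + 2·(0.2)·(0.4)·Cov(R_A,R_B)
= 0.04·26 + 0.16·40 + 0.16·-1.93 = 7.1312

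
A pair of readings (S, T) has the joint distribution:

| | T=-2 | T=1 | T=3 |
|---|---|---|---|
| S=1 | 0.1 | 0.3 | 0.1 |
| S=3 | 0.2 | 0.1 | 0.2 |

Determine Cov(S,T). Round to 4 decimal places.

E[S] = 2,  E[T] = 0.7
E[ST] = 1.3
Cov(S,T) = E[ST] − E[S]E[T] = 1.3 − (2)(0.7) = -0.1

-0.1000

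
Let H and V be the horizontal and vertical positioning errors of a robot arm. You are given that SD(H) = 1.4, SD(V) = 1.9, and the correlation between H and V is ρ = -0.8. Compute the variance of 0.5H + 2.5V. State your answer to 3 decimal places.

Var(H) = (1.4)² = 1.96;  Var(V) = (1.9)² = 3.61
Cov(H,V) = ρ·SD(H)·SD(V) = -0.8·1.4·1.9 = -2.128
Var(0.5H + 2.5V) = (0.5)²·Var(H) + (2.5)²·Var(V) + 2·(0.5)·(2.5)·Cov(H,V)
= 0.25·1.96 + 6.25·3.61 + 2.5·-2.128 = 17.7325

17.733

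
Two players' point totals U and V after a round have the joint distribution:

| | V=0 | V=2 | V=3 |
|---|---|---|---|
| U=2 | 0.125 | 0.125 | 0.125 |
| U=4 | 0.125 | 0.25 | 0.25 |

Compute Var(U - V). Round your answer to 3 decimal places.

E[U] = 3.25,  E[V] = 1.875,  E[UV] = 6.25
Var(U) = 11.5 − (3.25)² = 0.9375;  Var(V) = 4.875 − (1.875)² = 1.359375
cov(U,V) = 6.25 − (3.25)(1.875) = 0.15625
Var(U - V) = (1)²·0.9375 + (-1)²·1.359375 + 2·(1)·(-1)·0.15625 = 1.984375

1.984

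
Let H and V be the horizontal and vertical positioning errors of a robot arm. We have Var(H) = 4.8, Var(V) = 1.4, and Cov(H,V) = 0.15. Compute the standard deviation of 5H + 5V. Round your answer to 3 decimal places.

Var(5H + 5V) = (5)²·Var(H) + (5)²·Var(V) + 2·(5)·(5)·Cov(H,V)
= 25·4.8 + 25·1.4 + 50·0.15 = 162.5
SD(5H + 5V) = √162.5 ≈ 12.748

12.748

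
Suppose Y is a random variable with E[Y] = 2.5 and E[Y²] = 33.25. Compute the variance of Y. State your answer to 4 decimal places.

var(Y) = 33.25 − (2.5)² = 27

27.0000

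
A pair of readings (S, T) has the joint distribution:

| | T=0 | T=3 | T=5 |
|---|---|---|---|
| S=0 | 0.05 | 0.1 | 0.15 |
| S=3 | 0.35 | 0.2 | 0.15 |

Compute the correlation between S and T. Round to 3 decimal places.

-0.342

E[S] = 2.1,  E[T] = 2.4
E[ST] = 4.05
Cov(S,T) = E[ST] − E[S]E[T] = 4.05 − (2.1)(2.4) = -0.99
var(S) = 1.89,  var(T) = 4.44
ρ = -0.99 / √(1.89·4.44) ≈ -0.342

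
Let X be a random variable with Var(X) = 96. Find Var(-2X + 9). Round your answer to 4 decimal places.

Var(-2X + 9) = (-2)²·Var(X) = 4·96 = 384

384.0000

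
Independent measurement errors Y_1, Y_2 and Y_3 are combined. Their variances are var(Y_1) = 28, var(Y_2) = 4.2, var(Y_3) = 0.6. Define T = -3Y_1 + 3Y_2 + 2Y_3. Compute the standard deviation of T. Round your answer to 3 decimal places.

By independence, var(T) = (-3)²var(Y_1) + (3)²var(Y_2) + (2)²var(Y_3)
= (-3)²·28 + (3)²·4.2 + (2)²·0.6 = 292.2
sd(T) = √292.2 ≈ 17.094

17.094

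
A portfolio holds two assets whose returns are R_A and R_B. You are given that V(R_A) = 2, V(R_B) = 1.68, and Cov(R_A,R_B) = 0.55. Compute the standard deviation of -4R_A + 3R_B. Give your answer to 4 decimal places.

V(-4R_A + 3R_B) = (-4)²·V(R_A) + (3)²·V(R_B) + 2·(-4)·(3)·Cov(R_A,R_B)
= 16·2 + 9·1.68 + -24·0.55 = 33.92
SD(-4R_A + 3R_B) = √33.92 ≈ 5.8241

5.8241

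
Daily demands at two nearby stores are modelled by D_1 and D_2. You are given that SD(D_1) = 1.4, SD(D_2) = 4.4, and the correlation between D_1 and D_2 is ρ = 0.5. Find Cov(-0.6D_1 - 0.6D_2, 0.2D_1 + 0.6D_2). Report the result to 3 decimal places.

-8.683

Var(D_1) = (1.4)² = 1.96;  Var(D_2) = (4.4)² = 19.36
Cov(D_1,D_2) = ρ·SD(D_1)·SD(D_2) = 0.5·1.4·4.4 = 3.08
Cov(-0.6D_1 - 0.6D_2, 0.2D_1 + 0.6D_2) = (-0.6)(0.2)Var(D_1) + (-0.6)(0.6)Var(D_2) + [(-0.6)(0.6) + (-0.6)(0.2)]Cov(D_1,D_2)
= -0.12·1.96 + -0.36·19.36 + -0.48·3.08 = -8.6832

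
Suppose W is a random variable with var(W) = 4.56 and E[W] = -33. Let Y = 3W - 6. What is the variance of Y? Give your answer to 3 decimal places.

41.040

var(3W - 6) = (3)²·var(W) = 9·4.56 = 41.04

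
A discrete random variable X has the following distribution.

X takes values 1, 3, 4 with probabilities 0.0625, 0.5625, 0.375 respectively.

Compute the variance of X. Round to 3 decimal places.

0.563

E[X] = (1)(0.0625) + (3)(0.5625) + (4)(0.375) = 3.25
E[X²] = (1)²(0.0625) + (3)²(0.5625) + (4)²(0.375) = 11.125
var(X) = E[X²] − (E[X])² = 11.125 − (3.25)² = 0.5625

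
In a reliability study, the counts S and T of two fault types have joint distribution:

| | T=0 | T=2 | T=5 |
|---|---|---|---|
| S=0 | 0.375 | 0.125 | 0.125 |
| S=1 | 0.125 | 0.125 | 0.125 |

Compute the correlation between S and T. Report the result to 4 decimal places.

0.2208

E[S] = 0.375,  E[T] = 1.75
E[ST] = 0.875
Cov(S,T) = E[ST] − E[S]E[T] = 0.875 − (0.375)(1.75) = 0.21875
V(S) = 0.234375,  V(T) = 4.1875
ρ = 0.21875 / √(0.234375·4.1875) ≈ 0.2208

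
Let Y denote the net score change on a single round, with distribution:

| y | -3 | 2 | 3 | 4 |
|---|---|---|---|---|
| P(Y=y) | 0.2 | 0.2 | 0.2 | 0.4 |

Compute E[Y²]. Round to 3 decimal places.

10.800

E[Y²] = (-3)²(0.2) + (2)²(0.2) + (3)²(0.2) + (4)²(0.4) = 10.8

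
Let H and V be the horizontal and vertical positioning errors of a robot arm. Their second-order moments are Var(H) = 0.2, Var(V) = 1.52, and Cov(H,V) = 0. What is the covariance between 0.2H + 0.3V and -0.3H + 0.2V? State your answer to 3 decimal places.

Cov(0.2H + 0.3V, -0.3H + 0.2V) = (0.2)(-0.3)Var(H) + (0.3)(0.2)Var(V) + [(0.2)(0.2) + (0.3)(-0.3)]Cov(H,V)
= -0.06·0.2 + 0.06·1.52 + -0.05·0 = 0.0792

0.079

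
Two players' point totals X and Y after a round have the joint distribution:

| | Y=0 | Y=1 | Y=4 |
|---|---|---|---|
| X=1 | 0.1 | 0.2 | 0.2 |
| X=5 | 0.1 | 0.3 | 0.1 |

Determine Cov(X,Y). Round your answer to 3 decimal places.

E[X] = 3,  E[Y] = 1.7
E[XY] = 4.5
Cov(X,Y) = E[XY] − E[X]E[Y] = 4.5 − (3)(1.7) = -0.6

-0.600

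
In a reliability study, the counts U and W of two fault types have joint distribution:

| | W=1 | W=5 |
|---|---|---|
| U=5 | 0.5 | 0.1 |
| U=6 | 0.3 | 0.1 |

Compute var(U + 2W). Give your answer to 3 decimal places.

E[U] = 5.4,  E[W] = 1.8,  E[UW] = 9.8
var(U) = 29.4 − (5.4)² = 0.24;  var(W) = 5.8 − (1.8)² = 2.56
cov(U,W) = 9.8 − (5.4)(1.8) = 0.08
var(U + 2W) = (1)²·0.24 + (2)²·2.56 + 2·(1)·(2)·0.08 = 10.8

10.800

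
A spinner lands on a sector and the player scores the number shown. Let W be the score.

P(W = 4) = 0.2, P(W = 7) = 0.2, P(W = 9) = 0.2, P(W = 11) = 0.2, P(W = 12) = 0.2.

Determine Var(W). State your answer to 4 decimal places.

8.2400

E[W] = (4)(0.2) + (7)(0.2) + (9)(0.2) + (11)(0.2) + (12)(0.2) = 8.6
E[W²] = (4)²(0.2) + (7)²(0.2) + (9)²(0.2) + (11)²(0.2) + (12)²(0.2) = 82.2
Var(W) = E[W²] − (E[W])² = 82.2 − (8.6)² = 8.24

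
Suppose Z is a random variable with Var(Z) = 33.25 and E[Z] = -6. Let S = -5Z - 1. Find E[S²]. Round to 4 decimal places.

E[-5Z - 1] = -5·-6 − 1 = 29
Var(-5Z - 1) = (-5)²·33.25 = 831.25
E[S²] = Var(S) + (E[S])² = 831.25 + (29)² = 1672.25

1672.2500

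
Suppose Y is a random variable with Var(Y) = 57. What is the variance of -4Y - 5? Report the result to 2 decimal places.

Var(-4Y - 5) = (-4)²·Var(Y) = 16·57 = 912

912.00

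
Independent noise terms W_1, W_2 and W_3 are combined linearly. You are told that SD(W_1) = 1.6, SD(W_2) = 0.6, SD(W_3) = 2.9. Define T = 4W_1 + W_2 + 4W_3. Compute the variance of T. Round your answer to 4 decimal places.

var(W_1) = 2.56, var(W_2) = 0.36, var(W_3) = 8.41
By independence, var(T) = (4)²var(W_1) + (1)²var(W_2) + (4)²var(W_3)
= (4)²·2.56 + (1)²·0.36 + (4)²·8.41 = 175.88

175.8800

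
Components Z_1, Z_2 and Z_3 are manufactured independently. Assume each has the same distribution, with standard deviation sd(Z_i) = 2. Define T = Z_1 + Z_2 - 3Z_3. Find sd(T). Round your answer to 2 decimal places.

var(Z_i) = (2)² = 4
By independence, var(T) = (1)²var(Z_1) + (1)²var(Z_2) + (-3)²var(Z_3)
= (1)²·4 + (1)²·4 + (-3)²·4 = 44
sd(T) = √44 ≈ 6.63

6.63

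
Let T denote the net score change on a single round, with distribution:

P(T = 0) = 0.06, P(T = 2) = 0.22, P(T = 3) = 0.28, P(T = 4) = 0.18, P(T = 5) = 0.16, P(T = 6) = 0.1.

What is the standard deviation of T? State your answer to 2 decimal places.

1.52

E[T] = (0)(0.06) + (2)(0.22) + (3)(0.28) + (4)(0.18) + (5)(0.16) + (6)(0.1) = 3.4
E[T²] = (0)²(0.06) + (2)²(0.22) + (3)²(0.28) + (4)²(0.18) + (5)²(0.16) + (6)²(0.1) = 13.88
Var(T) = E[T²] − (E[T])² = 13.88 − (3.4)² = 2.32
sd(T) = √2.32 ≈ 1.52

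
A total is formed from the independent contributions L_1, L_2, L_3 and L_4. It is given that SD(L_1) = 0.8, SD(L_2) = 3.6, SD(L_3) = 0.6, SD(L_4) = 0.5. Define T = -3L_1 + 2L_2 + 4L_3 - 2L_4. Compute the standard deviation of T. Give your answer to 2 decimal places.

var(L_1) = 0.64, var(L_2) = 12.96, var(L_3) = 0.36, var(L_4) = 0.25
By independence, var(T) = (-3)²var(L_1) + (2)²var(L_2) + (4)²var(L_3) + (-2)²var(L_4)
= (-3)²·0.64 + (2)²·12.96 + (4)²·0.36 + (-2)²·0.25 = 64.36
SD(T) = √64.36 ≈ 8.02

8.02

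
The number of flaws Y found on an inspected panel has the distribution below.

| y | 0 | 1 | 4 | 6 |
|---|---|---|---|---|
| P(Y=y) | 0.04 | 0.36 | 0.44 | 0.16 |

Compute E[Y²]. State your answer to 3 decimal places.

E[Y²] = (0)²(0.04) + (1)²(0.36) + (4)²(0.44) + (6)²(0.16) = 13.16

13.160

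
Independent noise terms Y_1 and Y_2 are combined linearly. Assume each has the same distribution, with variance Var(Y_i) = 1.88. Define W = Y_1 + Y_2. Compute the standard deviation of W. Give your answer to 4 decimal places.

1.9391

By independence, Var(W) = (1)²Var(Y_1) + (1)²Var(Y_2)
= (1)²·1.88 + (1)²·1.88 = 3.76
SD(W) = √3.76 ≈ 1.9391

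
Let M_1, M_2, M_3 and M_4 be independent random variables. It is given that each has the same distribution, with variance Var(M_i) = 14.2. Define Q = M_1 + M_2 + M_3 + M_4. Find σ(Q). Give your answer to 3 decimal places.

By independence, Var(Q) = (1)²Var(M_1) + (1)²Var(M_2) + (1)²Var(M_3) + (1)²Var(M_4)
= (1)²·14.2 + (1)²·14.2 + (1)²·14.2 + (1)²·14.2 = 56.8
σ(Q) = √56.8 ≈ 7.537

7.537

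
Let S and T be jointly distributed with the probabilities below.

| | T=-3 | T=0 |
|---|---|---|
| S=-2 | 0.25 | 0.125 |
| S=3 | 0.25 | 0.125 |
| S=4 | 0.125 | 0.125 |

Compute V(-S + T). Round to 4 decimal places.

8.4375

E[S] = 1.375,  E[T] = -1.875,  E[ST] = -2.25
V(S) = 8.875 − (1.375)² = 6.984375;  V(T) = 5.625 − (-1.875)² = 2.109375
Cov(S,T) = -2.25 − (1.375)(-1.875) = 0.328125
V(-S + T) = (-1)²·6.984375 + (1)²·2.109375 + 2·(-1)·(1)·0.328125 = 8.4375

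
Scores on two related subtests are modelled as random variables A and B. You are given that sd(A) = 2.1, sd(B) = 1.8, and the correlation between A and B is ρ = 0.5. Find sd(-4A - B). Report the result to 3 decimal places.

9.430

Var(A) = (2.1)² = 4.41;  Var(B) = (1.8)² = 3.24
Cov(A,B) = ρ·sd(A)·sd(B) = 0.5·2.1·1.8 = 1.89
Var(-4A - B) = (-4)²·Var(A) + (-1)²·Var(B) + 2·(-4)·(-1)·Cov(A,B)
= 16·4.41 + 1·3.24 + 8·1.89 = 88.92
sd(-4A - B) = √88.92 ≈ 9.430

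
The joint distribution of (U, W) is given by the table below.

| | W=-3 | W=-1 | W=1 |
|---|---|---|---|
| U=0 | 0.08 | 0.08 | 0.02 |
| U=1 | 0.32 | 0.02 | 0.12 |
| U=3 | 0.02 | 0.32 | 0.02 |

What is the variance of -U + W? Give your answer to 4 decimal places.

2.5764

E[U] = 1.54,  E[W] = -1.52,  E[UW] = -1.94
Var(U) = 3.7 − (1.54)² = 1.3284;  Var(W) = 4.36 − (-1.52)² = 2.0496
Cov(U,W) = -1.94 − (1.54)(-1.52) = 0.4008
Var(-U + W) = (-1)²·1.3284 + (1)²·2.0496 + 2·(-1)·(1)·0.4008 = 2.5764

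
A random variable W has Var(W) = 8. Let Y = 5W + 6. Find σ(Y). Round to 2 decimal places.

Var(5W + 6) = (5)²·8 = 200
σ(Y) = √200 ≈ 14.14

14.14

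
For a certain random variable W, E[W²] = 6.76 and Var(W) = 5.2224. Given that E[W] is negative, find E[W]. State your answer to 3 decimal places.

-1.240

(E[W])² = E[W²] − Var(W) = 6.76 − 5.2224 = 1.5376
E[W] = −√1.5376 = -1.24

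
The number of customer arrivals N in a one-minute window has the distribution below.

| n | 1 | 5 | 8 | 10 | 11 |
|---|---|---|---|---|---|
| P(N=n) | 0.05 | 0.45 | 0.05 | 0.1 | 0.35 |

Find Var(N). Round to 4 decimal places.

E[N] = (1)(0.05) + (5)(0.45) + (8)(0.05) + (10)(0.1) + (11)(0.35) = 7.55
E[N²] = (1)²(0.05) + (5)²(0.45) + (8)²(0.05) + (10)²(0.1) + (11)²(0.35) = 66.85
Var(N) = E[N²] − (E[N])² = 66.85 − (7.55)² = 9.8475

9.8475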